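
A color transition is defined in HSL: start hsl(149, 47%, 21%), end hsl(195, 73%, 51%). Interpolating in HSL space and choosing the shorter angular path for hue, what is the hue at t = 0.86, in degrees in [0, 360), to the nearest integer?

Hue arc: Δh = 195 − 149 = 46° (|Δh| ≤ 180, already the shorter path).
H = 149 + 0.86 × (46) = 188.56 → 189°

189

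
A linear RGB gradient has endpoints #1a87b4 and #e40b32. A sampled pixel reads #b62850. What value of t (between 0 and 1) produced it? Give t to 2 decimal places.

0.77

Invert the lerp on the R channel (largest span, 202): t = (182 − 26) / (228 − 26) = 156/202 = 0.77228.
Check on G: (40 − 135)/(11 − 135) = 0.7661 ✓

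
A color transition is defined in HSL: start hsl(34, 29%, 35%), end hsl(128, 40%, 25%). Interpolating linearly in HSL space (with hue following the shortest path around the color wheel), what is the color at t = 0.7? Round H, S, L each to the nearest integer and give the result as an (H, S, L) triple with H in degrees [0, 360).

Hue arc: Δh = 128 − 34 = 94° (|Δh| ≤ 180, already the shorter path).
H = 34 + 0.7 × (94) = 99.8 → 100°
S = 29 + 0.7 × (40 − 29) = 36.7 → 37%
L = 35 + 0.7 × (25 − 35) = 28 → 28%

(100, 37, 28)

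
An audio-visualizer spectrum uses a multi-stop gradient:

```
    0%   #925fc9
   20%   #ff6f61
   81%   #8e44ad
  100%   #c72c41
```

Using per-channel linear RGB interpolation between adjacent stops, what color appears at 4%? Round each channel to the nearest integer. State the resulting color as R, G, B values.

4% lies between the 0% and 20% stops, so the local fraction is t = (4 − 0)/(20 − 0) = 4/20 ≈ 0.2.
#925fc9 → (146, 95, 201); #ff6f61 → (255, 111, 97).
R = 146 + 0.2 × (255 − 146) = 167.8 → 168
G = 95 + 0.2 × (111 − 95) = 98.2 → 98
B = 201 + 0.2 × (97 − 201) = 180.2 → 180

(168, 98, 180)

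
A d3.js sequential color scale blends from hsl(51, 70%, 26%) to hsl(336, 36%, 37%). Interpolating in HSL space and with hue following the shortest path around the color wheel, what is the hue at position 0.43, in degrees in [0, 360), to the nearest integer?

19

Hue: 336 − 51 = 285°, but |285| > 180 so the shorter arc goes the other way: Δh = 285 − 360 = -75°.
H = 51 + 0.43 × (-75) = 18.75 → 19°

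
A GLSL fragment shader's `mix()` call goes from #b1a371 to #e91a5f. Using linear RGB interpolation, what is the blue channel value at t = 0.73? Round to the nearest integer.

100

B₁ = 113 (from #b1a371), B₂ = 95 (from #e91a5f).
B = 113 + 0.73 × (95 − 113) = 99.86 → 100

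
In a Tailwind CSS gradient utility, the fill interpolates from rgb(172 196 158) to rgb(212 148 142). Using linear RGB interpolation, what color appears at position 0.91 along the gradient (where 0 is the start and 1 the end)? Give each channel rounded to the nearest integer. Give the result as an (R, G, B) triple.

R = 172 + 0.91 × (212 − 172) = 172 + 0.91 × 40 = 208.4 → 208
G = 196 + 0.91 × (148 − 196) = 196 + 0.91 × -48 = 152.32 → 152
B = 158 + 0.91 × (142 − 158) = 158 + 0.91 × -16 = 143.44 → 143

(208, 152, 143)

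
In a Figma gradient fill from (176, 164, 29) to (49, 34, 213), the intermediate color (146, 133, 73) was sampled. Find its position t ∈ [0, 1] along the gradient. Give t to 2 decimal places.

0.24

Invert the lerp on the B channel (largest span, 184): t = (73 − 29) / (213 − 29) = 44/184 = 0.23913.
Check on R: (146 − 176)/(49 − 176) = 0.2362 ✓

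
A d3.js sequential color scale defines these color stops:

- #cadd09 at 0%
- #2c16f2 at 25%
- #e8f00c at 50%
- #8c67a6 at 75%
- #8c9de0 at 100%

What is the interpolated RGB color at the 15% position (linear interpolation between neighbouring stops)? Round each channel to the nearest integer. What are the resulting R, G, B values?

15% lies between the 0% and 25% stops, so the local fraction is t = (15 − 0)/(25 − 0) = 15/25 ≈ 0.6.
#cadd09 → (202, 221, 9); #2c16f2 → (44, 22, 242).
R = 202 + 0.6 × (44 − 202) = 107.2 → 107
G = 221 + 0.6 × (22 − 221) = 101.6 → 102
B = 9 + 0.6 × (242 − 9) = 148.8 → 149

(107, 102, 149)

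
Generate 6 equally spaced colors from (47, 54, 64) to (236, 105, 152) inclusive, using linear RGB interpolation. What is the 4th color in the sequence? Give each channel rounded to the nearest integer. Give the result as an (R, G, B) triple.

(160, 85, 117)

With 6 swatches and endpoints inclusive, swatch 4 sits at t = (4 − 1)/(6 − 1) = 3/5 ≈ 0.6.
R = 47 + 0.6 × (236 − 47) = 160.4 → 160
G = 54 + 0.6 × (105 − 54) = 84.6 → 85
B = 64 + 0.6 × (152 − 64) = 116.8 → 117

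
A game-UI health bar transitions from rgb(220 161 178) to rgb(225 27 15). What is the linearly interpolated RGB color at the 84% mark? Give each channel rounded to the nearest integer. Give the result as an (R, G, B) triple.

84% corresponds to t = 0.84.
R = 220 + 0.84 × (225 − 220) = 220 + 0.84 × 5 = 224.2 → 224
G = 161 + 0.84 × (27 − 161) = 161 + 0.84 × -134 = 48.44 → 48
B = 178 + 0.84 × (15 − 178) = 178 + 0.84 × -163 = 41.08 → 41
So the blended color is (224, 48, 41), about #e03029.

(224, 48, 41)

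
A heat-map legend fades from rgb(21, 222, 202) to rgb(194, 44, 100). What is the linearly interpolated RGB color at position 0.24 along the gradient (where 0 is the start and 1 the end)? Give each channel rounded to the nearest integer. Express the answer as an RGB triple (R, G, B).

(63, 179, 178)

R = 21 + 0.24 × (194 − 21) = 21 + 0.24 × 173 = 62.52 → 63
G = 222 + 0.24 × (44 − 222) = 222 + 0.24 × -178 = 179.28 → 179
B = 202 + 0.24 × (100 − 202) = 202 + 0.24 × -102 = 177.52 → 178
So the blended color is (63, 179, 178), about #3fb3b2.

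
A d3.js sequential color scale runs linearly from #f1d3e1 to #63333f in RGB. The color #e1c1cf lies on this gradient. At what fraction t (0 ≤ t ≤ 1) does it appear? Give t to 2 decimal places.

0.11

Invert the lerp on the B channel (largest span, 162): t = (207 − 225) / (63 − 225) = -18/-162 = 0.11111.
Check on R: (225 − 241)/(99 − 241) = 0.1127 ✓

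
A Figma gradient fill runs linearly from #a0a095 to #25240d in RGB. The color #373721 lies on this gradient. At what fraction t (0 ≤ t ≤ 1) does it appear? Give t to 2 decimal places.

Invert the lerp on the B channel (largest span, 136): t = (33 − 149) / (13 − 149) = -116/-136 = 0.85294.
Check on R: (55 − 160)/(37 − 160) = 0.8537 ✓

0.85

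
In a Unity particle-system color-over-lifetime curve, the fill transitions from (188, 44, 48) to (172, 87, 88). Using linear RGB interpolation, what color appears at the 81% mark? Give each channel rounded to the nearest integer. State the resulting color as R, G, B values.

(175, 79, 80)

81% corresponds to t = 0.81.
R = 188 + 0.81 × (172 − 188) = 188 + 0.81 × -16 = 175.04 → 175
G = 44 + 0.81 × (87 − 44) = 44 + 0.81 × 43 = 78.83 → 79
B = 48 + 0.81 × (88 − 48) = 48 + 0.81 × 40 = 80.4 → 80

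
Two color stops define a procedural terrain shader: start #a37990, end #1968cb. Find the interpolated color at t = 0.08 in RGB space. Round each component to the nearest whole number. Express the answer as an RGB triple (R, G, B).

(152, 120, 149)

#a37990 → (163, 121, 144); #1968cb → (25, 104, 203).
R = 163 + 0.08 × (25 − 163) = 163 + 0.08 × -138 = 151.96 → 152
G = 121 + 0.08 × (104 − 121) = 121 + 0.08 × -17 = 119.64 → 120
B = 144 + 0.08 × (203 − 144) = 144 + 0.08 × 59 = 148.72 → 149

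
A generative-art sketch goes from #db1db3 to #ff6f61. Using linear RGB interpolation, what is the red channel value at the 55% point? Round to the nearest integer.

239

R₁ = 219 (from #db1db3), R₂ = 255 (from #ff6f61).
R = 219 + 0.55 × (255 − 219) = 238.8 → 239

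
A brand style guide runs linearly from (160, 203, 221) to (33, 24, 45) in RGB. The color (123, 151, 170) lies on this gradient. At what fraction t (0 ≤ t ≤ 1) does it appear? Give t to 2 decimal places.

Invert the lerp on the G channel (largest span, 179): t = (151 − 203) / (24 − 203) = -52/-179 = 0.2905.
Check on R: (123 − 160)/(33 − 160) = 0.2913 ✓

0.29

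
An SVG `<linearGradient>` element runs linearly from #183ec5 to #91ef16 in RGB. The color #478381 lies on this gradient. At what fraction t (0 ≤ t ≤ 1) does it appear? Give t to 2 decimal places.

0.39

Invert the lerp on the G channel (largest span, 177): t = (131 − 62) / (239 − 62) = 69/177 = 0.38983.
Check on R: (71 − 24)/(145 − 24) = 0.3884 ✓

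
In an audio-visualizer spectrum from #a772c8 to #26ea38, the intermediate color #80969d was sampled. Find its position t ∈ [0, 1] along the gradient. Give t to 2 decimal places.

0.30

Invert the lerp on the B channel (largest span, 144): t = (157 − 200) / (56 − 200) = -43/-144 = 0.29861.
Check on R: (128 − 167)/(38 − 167) = 0.3023 ✓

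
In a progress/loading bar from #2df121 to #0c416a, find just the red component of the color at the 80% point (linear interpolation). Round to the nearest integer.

19

R₁ = 45 (from #2df121), R₂ = 12 (from #0c416a).
R = 45 + 0.8 × (12 − 45) = 18.6 → 19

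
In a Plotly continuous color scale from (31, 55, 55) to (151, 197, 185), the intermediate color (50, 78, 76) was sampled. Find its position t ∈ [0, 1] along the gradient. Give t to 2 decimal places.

0.16

Invert the lerp on the G channel (largest span, 142): t = (78 − 55) / (197 − 55) = 23/142 = 0.16197.
Check on R: (50 − 31)/(151 − 31) = 0.1583 ✓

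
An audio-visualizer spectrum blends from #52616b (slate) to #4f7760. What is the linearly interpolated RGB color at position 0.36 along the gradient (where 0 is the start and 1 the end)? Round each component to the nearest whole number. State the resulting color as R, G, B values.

#52616b → (82, 97, 107); #4f7760 → (79, 119, 96).
R = 82 + 0.36 × (79 − 82) = 82 + 0.36 × -3 = 80.92 → 81
G = 97 + 0.36 × (119 − 97) = 97 + 0.36 × 22 = 104.92 → 105
B = 107 + 0.36 × (96 − 107) = 107 + 0.36 × -11 = 103.04 → 103

(81, 105, 103)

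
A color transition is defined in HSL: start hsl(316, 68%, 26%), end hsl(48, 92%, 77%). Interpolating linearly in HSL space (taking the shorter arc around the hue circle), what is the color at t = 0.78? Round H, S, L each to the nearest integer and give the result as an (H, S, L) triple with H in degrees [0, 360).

(28, 87, 66)

Hue: 48 − 316 = -268°, but |-268| > 180 so the shorter arc goes the other way: Δh = -268 + 360 = 92°.
H = 316 + 0.78 × (92) = 387.76 → 388 → 388 mod 360 = 28°
S = 68 + 0.78 × (92 − 68) = 86.72 → 87%
L = 26 + 0.78 × (77 − 26) = 65.78 → 66%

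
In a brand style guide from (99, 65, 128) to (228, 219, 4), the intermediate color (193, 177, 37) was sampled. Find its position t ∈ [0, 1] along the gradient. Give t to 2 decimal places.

0.73

Invert the lerp on the G channel (largest span, 154): t = (177 − 65) / (219 − 65) = 112/154 = 0.72727.
Check on R: (193 − 99)/(228 − 99) = 0.7287 ✓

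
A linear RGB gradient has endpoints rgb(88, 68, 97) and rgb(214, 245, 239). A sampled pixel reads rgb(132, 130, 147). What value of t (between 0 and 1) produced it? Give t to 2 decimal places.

0.35

Invert the lerp on the G channel (largest span, 177): t = (130 − 68) / (245 − 68) = 62/177 = 0.35028.
Check on R: (132 − 88)/(214 − 88) = 0.3492 ✓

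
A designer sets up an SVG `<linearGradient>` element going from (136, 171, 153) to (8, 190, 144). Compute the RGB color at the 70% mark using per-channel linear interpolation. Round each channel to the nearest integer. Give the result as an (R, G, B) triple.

(46, 184, 147)

70% corresponds to t = 0.7.
R = 136 + 0.7 × (8 − 136) = 136 + 0.7 × -128 = 46.4 → 46
G = 171 + 0.7 × (190 − 171) = 171 + 0.7 × 19 = 184.3 → 184
B = 153 + 0.7 × (144 − 153) = 153 + 0.7 × -9 = 146.7 → 147
So the blended color is (46, 184, 147), about #2eb893.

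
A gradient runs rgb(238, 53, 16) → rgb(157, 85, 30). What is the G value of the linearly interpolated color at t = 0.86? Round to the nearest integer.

G = 53 + 0.86 × (85 − 53) = 80.52 → 81

81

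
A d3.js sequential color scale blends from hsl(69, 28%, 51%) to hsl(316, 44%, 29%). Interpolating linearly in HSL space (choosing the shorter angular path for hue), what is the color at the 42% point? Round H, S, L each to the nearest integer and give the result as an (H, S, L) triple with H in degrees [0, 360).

(22, 35, 42)

Hue: 316 − 69 = 247°, but |247| > 180 so the shorter arc goes the other way: Δh = 247 − 360 = -113°.
H = 69 + 0.42 × (-113) = 21.54 → 22°
S = 28 + 0.42 × (44 − 28) = 34.72 → 35%
L = 51 + 0.42 × (29 − 51) = 41.76 → 42%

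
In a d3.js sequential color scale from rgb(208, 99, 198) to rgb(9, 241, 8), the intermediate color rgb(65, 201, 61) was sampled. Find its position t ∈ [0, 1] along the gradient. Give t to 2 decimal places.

0.72

Invert the lerp on the R channel (largest span, 199): t = (65 − 208) / (9 − 208) = -143/-199 = 0.71859.
Check on G: (201 − 99)/(241 − 99) = 0.7183 ✓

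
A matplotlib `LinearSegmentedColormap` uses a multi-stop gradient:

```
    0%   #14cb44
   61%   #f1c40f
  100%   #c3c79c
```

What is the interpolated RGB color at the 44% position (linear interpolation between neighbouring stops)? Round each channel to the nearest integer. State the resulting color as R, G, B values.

(179, 198, 30)

44% lies between the 0% and 61% stops, so the local fraction is t = (44 − 0)/(61 − 0) = 44/61 ≈ 0.7213.
#14cb44 → (20, 203, 68); #f1c40f → (241, 196, 15).
R = 20 + 0.7213 × (241 − 20) = 179.407 → 179
G = 203 + 0.7213 × (196 − 203) = 197.951 → 198
B = 68 + 0.7213 × (15 − 68) = 29.771 → 30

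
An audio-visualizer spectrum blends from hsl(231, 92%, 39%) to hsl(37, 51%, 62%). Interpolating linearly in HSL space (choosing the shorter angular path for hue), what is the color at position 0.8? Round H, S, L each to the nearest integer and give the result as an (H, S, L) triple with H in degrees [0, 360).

(4, 59, 57)

Hue: 37 − 231 = -194°, but |-194| > 180 so the shorter arc goes the other way: Δh = -194 + 360 = 166°.
H = 231 + 0.8 × (166) = 363.8 → 364 → 364 mod 360 = 4°
S = 92 + 0.8 × (51 − 92) = 59.2 → 59%
L = 39 + 0.8 × (62 − 39) = 57.4 → 57%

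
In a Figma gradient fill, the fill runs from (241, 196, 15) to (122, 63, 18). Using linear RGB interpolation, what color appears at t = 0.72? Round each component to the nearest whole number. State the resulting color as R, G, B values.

R = 241 + 0.72 × (122 − 241) = 241 + 0.72 × -119 = 155.32 → 155
G = 196 + 0.72 × (63 − 196) = 196 + 0.72 × -133 = 100.24 → 100
B = 15 + 0.72 × (18 − 15) = 15 + 0.72 × 3 = 17.16 → 17

(155, 100, 17)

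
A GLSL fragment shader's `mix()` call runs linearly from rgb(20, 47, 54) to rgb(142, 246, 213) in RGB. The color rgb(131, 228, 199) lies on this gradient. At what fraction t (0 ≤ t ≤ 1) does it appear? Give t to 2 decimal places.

Invert the lerp on the G channel (largest span, 199): t = (228 − 47) / (246 − 47) = 181/199 = 0.90955.
Check on R: (131 − 20)/(142 − 20) = 0.9098 ✓

0.91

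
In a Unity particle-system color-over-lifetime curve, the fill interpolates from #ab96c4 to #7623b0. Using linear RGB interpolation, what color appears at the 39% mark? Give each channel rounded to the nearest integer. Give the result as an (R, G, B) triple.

(150, 105, 188)

#ab96c4 → (171, 150, 196); #7623b0 → (118, 35, 176).
39% corresponds to t = 0.39.
R = 171 + 0.39 × (118 − 171) = 171 + 0.39 × -53 = 150.33 → 150
G = 150 + 0.39 × (35 − 150) = 150 + 0.39 × -115 = 105.15 → 105
B = 196 + 0.39 × (176 − 196) = 196 + 0.39 × -20 = 188.2 → 188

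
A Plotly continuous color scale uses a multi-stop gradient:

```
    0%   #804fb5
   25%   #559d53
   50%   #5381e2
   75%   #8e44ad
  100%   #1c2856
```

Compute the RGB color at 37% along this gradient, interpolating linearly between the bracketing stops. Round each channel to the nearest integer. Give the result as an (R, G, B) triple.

37% lies between the 25% and 50% stops, so the local fraction is t = (37 − 25)/(50 − 25) = 12/25 ≈ 0.48.
#559d53 → (85, 157, 83); #5381e2 → (83, 129, 226).
R = 85 + 0.48 × (83 − 85) = 84.04 → 84
G = 157 + 0.48 × (129 − 157) = 143.56 → 144
B = 83 + 0.48 × (226 − 83) = 151.64 → 152

(84, 144, 152)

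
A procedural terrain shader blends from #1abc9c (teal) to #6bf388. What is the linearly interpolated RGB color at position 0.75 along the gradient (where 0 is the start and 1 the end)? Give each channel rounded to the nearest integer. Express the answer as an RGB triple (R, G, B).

(87, 229, 141)

#1abc9c → (26, 188, 156); #6bf388 → (107, 243, 136).
R = 26 + 0.75 × (107 − 26) = 26 + 0.75 × 81 = 86.75 → 87
G = 188 + 0.75 × (243 − 188) = 188 + 0.75 × 55 = 229.25 → 229
B = 156 + 0.75 × (136 − 156) = 156 + 0.75 × -20 = 141 → 141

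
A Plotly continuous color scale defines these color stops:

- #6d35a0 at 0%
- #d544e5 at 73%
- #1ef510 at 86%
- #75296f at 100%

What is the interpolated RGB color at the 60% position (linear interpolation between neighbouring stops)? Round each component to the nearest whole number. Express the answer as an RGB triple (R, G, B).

60% lies between the 0% and 73% stops, so the local fraction is t = (60 − 0)/(73 − 0) = 60/73 ≈ 0.8219.
#6d35a0 → (109, 53, 160); #d544e5 → (213, 68, 229).
R = 109 + 0.8219 × (213 − 109) = 194.478 → 194
G = 53 + 0.8219 × (68 − 53) = 65.329 → 65
B = 160 + 0.8219 × (229 − 160) = 216.711 → 217

(194, 65, 217)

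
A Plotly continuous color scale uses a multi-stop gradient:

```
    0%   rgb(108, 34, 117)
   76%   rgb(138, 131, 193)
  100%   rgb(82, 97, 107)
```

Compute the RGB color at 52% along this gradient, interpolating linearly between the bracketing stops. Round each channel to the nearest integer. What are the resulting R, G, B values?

52% lies between the 0% and 76% stops, so the local fraction is t = (52 − 0)/(76 − 0) = 52/76 ≈ 0.6842.
R = 108 + 0.6842 × (138 − 108) = 128.526 → 129
G = 34 + 0.6842 × (131 − 34) = 100.367 → 100
B = 117 + 0.6842 × (193 − 117) = 168.999 → 169

(129, 100, 169)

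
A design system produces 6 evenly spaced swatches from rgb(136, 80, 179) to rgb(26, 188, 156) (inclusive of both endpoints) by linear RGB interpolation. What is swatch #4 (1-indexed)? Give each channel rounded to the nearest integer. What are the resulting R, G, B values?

With 6 swatches and endpoints inclusive, swatch 4 sits at t = (4 − 1)/(6 − 1) = 3/5 ≈ 0.6.
R = 136 + 0.6 × (26 − 136) = 70 → 70
G = 80 + 0.6 × (188 − 80) = 144.8 → 145
B = 179 + 0.6 × (156 − 179) = 165.2 → 165

(70, 145, 165)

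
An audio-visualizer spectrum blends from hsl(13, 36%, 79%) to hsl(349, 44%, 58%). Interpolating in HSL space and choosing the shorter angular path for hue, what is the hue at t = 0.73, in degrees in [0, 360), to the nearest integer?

355

Hue: 349 − 13 = 336°, but |336| > 180 so the shorter arc goes the other way: Δh = 336 − 360 = -24°.
H = 13 + 0.73 × (-24) = -4.52 → -5 → -5 mod 360 = 355°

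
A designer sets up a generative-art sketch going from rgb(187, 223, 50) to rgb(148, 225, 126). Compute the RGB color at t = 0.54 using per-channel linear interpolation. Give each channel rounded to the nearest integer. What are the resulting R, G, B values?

(166, 224, 91)

R = 187 + 0.54 × (148 − 187) = 187 + 0.54 × -39 = 165.94 → 166
G = 223 + 0.54 × (225 − 223) = 223 + 0.54 × 2 = 224.08 → 224
B = 50 + 0.54 × (126 − 50) = 50 + 0.54 × 76 = 91.04 → 91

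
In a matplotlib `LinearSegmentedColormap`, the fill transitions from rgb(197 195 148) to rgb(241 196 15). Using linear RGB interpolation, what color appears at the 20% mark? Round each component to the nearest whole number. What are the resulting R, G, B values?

20% corresponds to t = 0.2.
R = 197 + 0.2 × (241 − 197) = 197 + 0.2 × 44 = 205.8 → 206
G = 195 + 0.2 × (196 − 195) = 195 + 0.2 × 1 = 195.2 → 195
B = 148 + 0.2 × (15 − 148) = 148 + 0.2 × -133 = 121.4 → 121

(206, 195, 121)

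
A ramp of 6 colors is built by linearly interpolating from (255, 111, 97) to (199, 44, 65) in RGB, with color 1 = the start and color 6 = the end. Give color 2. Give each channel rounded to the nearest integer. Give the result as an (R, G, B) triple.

With 6 swatches and endpoints inclusive, swatch 2 sits at t = (2 − 1)/(6 − 1) = 1/5 ≈ 0.2.
R = 255 + 0.2 × (199 − 255) = 243.8 → 244
G = 111 + 0.2 × (44 − 111) = 97.6 → 98
B = 97 + 0.2 × (65 − 97) = 90.6 → 91

(244, 98, 91)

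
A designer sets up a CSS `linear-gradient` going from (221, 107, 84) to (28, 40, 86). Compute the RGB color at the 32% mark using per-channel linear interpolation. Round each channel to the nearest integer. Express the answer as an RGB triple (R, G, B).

(159, 86, 85)

32% corresponds to t = 0.32.
R = 221 + 0.32 × (28 − 221) = 221 + 0.32 × -193 = 159.24 → 159
G = 107 + 0.32 × (40 − 107) = 107 + 0.32 × -67 = 85.56 → 86
B = 84 + 0.32 × (86 − 84) = 84 + 0.32 × 2 = 84.64 → 85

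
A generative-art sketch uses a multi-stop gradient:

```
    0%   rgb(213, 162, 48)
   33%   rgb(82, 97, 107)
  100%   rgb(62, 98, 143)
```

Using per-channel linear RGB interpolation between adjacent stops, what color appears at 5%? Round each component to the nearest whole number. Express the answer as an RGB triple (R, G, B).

(193, 152, 57)

5% lies between the 0% and 33% stops, so the local fraction is t = (5 − 0)/(33 − 0) = 5/33 ≈ 0.1515.
R = 213 + 0.1515 × (82 − 213) = 193.154 → 193
G = 162 + 0.1515 × (97 − 162) = 152.153 → 152
B = 48 + 0.1515 × (107 − 48) = 56.938 → 57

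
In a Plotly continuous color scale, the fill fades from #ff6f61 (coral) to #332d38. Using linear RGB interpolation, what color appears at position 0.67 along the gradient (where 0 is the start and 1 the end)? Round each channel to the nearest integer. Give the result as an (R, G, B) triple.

(118, 67, 70)

#ff6f61 → (255, 111, 97); #332d38 → (51, 45, 56).
R = 255 + 0.67 × (51 − 255) = 255 + 0.67 × -204 = 118.32 → 118
G = 111 + 0.67 × (45 − 111) = 111 + 0.67 × -66 = 66.78 → 67
B = 97 + 0.67 × (56 − 97) = 97 + 0.67 × -41 = 69.53 → 70
So the blended color is (118, 67, 70), about #764346.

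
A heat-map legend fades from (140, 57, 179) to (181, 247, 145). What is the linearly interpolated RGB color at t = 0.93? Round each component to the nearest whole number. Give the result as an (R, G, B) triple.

R = 140 + 0.93 × (181 − 140) = 140 + 0.93 × 41 = 178.13 → 178
G = 57 + 0.93 × (247 − 57) = 57 + 0.93 × 190 = 233.7 → 234
B = 179 + 0.93 × (145 − 179) = 179 + 0.93 × -34 = 147.38 → 147
So the blended color is (178, 234, 147), about #b2ea93.

(178, 234, 147)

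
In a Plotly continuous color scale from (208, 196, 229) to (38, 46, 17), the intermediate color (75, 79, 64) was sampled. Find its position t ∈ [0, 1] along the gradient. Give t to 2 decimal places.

0.78

Invert the lerp on the B channel (largest span, 212): t = (64 − 229) / (17 − 229) = -165/-212 = 0.7783.
Check on R: (75 − 208)/(38 − 208) = 0.7824 ✓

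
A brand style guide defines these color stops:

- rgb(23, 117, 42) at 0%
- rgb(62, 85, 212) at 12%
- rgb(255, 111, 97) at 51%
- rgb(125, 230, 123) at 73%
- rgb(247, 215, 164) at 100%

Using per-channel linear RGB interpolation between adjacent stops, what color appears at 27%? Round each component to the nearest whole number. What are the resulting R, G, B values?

27% lies between the 12% and 51% stops, so the local fraction is t = (27 − 12)/(51 − 12) = 15/39 ≈ 0.3846.
R = 62 + 0.3846 × (255 − 62) = 136.228 → 136
G = 85 + 0.3846 × (111 − 85) = 95 → 95
B = 212 + 0.3846 × (97 − 212) = 167.771 → 168

(136, 95, 168)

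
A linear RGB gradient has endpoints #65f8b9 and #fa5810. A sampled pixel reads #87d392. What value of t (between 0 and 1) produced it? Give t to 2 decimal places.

0.23

Invert the lerp on the B channel (largest span, 169): t = (146 − 185) / (16 − 185) = -39/-169 = 0.23077.
Check on R: (135 − 101)/(250 − 101) = 0.2282 ✓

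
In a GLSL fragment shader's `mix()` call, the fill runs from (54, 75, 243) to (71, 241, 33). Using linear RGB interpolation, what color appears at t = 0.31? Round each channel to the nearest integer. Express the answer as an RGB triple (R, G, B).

(59, 126, 178)

R = 54 + 0.31 × (71 − 54) = 54 + 0.31 × 17 = 59.27 → 59
G = 75 + 0.31 × (241 − 75) = 75 + 0.31 × 166 = 126.46 → 126
B = 243 + 0.31 × (33 − 243) = 243 + 0.31 × -210 = 177.9 → 178
So the blended color is (59, 126, 178), about #3b7eb2.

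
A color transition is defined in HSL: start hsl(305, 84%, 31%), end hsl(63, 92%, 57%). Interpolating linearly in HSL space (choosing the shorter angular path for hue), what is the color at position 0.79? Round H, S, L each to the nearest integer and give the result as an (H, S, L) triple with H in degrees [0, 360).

Hue: 63 − 305 = -242°, but |-242| > 180 so the shorter arc goes the other way: Δh = -242 + 360 = 118°.
H = 305 + 0.79 × (118) = 398.22 → 398 → 398 mod 360 = 38°
S = 84 + 0.79 × (92 − 84) = 90.32 → 90%
L = 31 + 0.79 × (57 − 31) = 51.54 → 52%

(38, 90, 52)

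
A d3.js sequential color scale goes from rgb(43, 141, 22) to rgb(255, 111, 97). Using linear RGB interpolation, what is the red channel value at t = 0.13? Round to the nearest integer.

R = 43 + 0.13 × (255 − 43) = 70.56 → 71

71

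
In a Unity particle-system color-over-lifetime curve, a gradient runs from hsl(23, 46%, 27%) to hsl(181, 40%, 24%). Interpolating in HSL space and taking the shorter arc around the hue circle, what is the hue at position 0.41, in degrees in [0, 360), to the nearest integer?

88

Hue arc: Δh = 181 − 23 = 158° (|Δh| ≤ 180, already the shorter path).
H = 23 + 0.41 × (158) = 87.78 → 88°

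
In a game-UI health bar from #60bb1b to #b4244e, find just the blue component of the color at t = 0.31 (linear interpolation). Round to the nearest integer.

43

B₁ = 27 (from #60bb1b), B₂ = 78 (from #b4244e).
B = 27 + 0.31 × (78 − 27) = 42.81 → 43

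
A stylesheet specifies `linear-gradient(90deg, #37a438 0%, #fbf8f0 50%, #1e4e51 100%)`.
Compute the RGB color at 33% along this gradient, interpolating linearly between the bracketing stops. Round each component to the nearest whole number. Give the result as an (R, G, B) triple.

33% lies between the 0% and 50% stops, so the local fraction is t = (33 − 0)/(50 − 0) = 33/50 ≈ 0.66.
#37a438 → (55, 164, 56); #fbf8f0 → (251, 248, 240).
R = 55 + 0.66 × (251 − 55) = 184.36 → 184
G = 164 + 0.66 × (248 − 164) = 219.44 → 219
B = 56 + 0.66 × (240 − 56) = 177.44 → 177

(184, 219, 177)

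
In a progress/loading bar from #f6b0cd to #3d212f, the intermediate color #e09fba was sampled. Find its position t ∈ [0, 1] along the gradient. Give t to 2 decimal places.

0.12

Invert the lerp on the R channel (largest span, 185): t = (224 − 246) / (61 − 246) = -22/-185 = 0.11892.
Check on G: (159 − 176)/(33 − 176) = 0.1189 ✓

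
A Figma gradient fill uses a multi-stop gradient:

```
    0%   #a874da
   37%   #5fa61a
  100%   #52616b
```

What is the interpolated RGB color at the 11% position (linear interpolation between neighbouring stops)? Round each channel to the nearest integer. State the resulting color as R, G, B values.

(146, 131, 161)

11% lies between the 0% and 37% stops, so the local fraction is t = (11 − 0)/(37 − 0) = 11/37 ≈ 0.2973.
#a874da → (168, 116, 218); #5fa61a → (95, 166, 26).
R = 168 + 0.2973 × (95 − 168) = 146.297 → 146
G = 116 + 0.2973 × (166 − 116) = 130.865 → 131
B = 218 + 0.2973 × (26 − 218) = 160.918 → 161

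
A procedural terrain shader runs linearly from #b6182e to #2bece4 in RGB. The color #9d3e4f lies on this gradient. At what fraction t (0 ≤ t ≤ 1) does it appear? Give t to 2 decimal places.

Invert the lerp on the G channel (largest span, 212): t = (62 − 24) / (236 − 24) = 38/212 = 0.17925.
Check on R: (157 − 182)/(43 − 182) = 0.1799 ✓

0.18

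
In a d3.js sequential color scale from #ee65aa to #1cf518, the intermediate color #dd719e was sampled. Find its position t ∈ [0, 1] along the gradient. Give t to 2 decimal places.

0.08

Invert the lerp on the R channel (largest span, 210): t = (221 − 238) / (28 − 238) = -17/-210 = 0.080952.
Check on G: (113 − 101)/(245 − 101) = 0.08333 ✓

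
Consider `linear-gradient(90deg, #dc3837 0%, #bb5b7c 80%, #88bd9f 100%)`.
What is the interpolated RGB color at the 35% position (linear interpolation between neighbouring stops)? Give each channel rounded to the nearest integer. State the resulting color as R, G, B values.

(206, 71, 85)

35% lies between the 0% and 80% stops, so the local fraction is t = (35 − 0)/(80 − 0) = 35/80 ≈ 0.4375.
#dc3837 → (220, 56, 55); #bb5b7c → (187, 91, 124).
R = 220 + 0.4375 × (187 − 220) = 205.562 → 206
G = 56 + 0.4375 × (91 − 56) = 71.312 → 71
B = 55 + 0.4375 × (124 − 55) = 85.188 → 85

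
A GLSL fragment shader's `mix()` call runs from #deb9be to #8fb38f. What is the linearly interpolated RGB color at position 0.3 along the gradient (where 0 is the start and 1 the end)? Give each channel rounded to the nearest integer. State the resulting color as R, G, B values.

#deb9be → (222, 185, 190); #8fb38f → (143, 179, 143).
R = 222 + 0.3 × (143 − 222) = 222 + 0.3 × -79 = 198.3 → 198
G = 185 + 0.3 × (179 − 185) = 185 + 0.3 × -6 = 183.2 → 183
B = 190 + 0.3 × (143 − 190) = 190 + 0.3 × -47 = 175.9 → 176

(198, 183, 176)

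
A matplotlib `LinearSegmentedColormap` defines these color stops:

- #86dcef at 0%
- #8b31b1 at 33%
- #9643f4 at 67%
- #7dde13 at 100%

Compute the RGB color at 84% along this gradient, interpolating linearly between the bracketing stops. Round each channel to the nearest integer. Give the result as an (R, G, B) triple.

(137, 147, 128)

84% lies between the 67% and 100% stops, so the local fraction is t = (84 − 67)/(100 − 67) = 17/33 ≈ 0.5152.
#9643f4 → (150, 67, 244); #7dde13 → (125, 222, 19).
R = 150 + 0.5152 × (125 − 150) = 137.12 → 137
G = 67 + 0.5152 × (222 − 67) = 146.856 → 147
B = 244 + 0.5152 × (19 − 244) = 128.08 → 128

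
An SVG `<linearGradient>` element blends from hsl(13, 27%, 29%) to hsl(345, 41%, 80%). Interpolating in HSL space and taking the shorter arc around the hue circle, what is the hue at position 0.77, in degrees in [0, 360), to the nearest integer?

Hue: 345 − 13 = 332°, but |332| > 180 so the shorter arc goes the other way: Δh = 332 − 360 = -28°.
H = 13 + 0.77 × (-28) = -8.56 → -9 → -9 mod 360 = 351°

351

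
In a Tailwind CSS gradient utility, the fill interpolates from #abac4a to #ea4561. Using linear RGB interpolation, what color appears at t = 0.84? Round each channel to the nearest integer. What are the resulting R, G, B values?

(224, 85, 93)

#abac4a → (171, 172, 74); #ea4561 → (234, 69, 97).
R = 171 + 0.84 × (234 − 171) = 171 + 0.84 × 63 = 223.92 → 224
G = 172 + 0.84 × (69 − 172) = 172 + 0.84 × -103 = 85.48 → 85
B = 74 + 0.84 × (97 − 74) = 74 + 0.84 × 23 = 93.32 → 93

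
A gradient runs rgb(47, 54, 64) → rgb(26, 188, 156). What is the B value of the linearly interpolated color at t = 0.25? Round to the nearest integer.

87

B = 64 + 0.25 × (156 − 64) = 87 → 87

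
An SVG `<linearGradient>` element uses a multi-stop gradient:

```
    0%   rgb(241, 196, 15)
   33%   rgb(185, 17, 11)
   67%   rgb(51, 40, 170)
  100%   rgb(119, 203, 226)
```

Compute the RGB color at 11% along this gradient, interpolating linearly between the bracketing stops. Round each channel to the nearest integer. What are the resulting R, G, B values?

11% lies between the 0% and 33% stops, so the local fraction is t = (11 − 0)/(33 − 0) = 11/33 ≈ 0.3333.
R = 241 + 0.3333 × (185 − 241) = 222.335 → 222
G = 196 + 0.3333 × (17 − 196) = 136.339 → 136
B = 15 + 0.3333 × (11 − 15) = 13.667 → 14

(222, 136, 14)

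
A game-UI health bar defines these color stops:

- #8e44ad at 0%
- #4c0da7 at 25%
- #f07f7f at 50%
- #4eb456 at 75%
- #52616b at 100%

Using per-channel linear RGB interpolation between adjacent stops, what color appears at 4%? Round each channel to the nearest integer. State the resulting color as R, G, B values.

4% lies between the 0% and 25% stops, so the local fraction is t = (4 − 0)/(25 − 0) = 4/25 ≈ 0.16.
#8e44ad → (142, 68, 173); #4c0da7 → (76, 13, 167).
R = 142 + 0.16 × (76 − 142) = 131.44 → 131
G = 68 + 0.16 × (13 − 68) = 59.2 → 59
B = 173 + 0.16 × (167 − 173) = 172.04 → 172

(131, 59, 172)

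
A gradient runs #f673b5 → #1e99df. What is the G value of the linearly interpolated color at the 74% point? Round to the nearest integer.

G₁ = 115 (from #f673b5), G₂ = 153 (from #1e99df).
G = 115 + 0.74 × (153 − 115) = 143.12 → 143

143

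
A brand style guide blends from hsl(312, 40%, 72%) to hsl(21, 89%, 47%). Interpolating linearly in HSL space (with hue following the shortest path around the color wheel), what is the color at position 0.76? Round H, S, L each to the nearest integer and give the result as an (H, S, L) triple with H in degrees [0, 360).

(4, 77, 53)

Hue: 21 − 312 = -291°, but |-291| > 180 so the shorter arc goes the other way: Δh = -291 + 360 = 69°.
H = 312 + 0.76 × (69) = 364.44 → 364 → 364 mod 360 = 4°
S = 40 + 0.76 × (89 − 40) = 77.24 → 77%
L = 72 + 0.76 × (47 − 72) = 53 → 53%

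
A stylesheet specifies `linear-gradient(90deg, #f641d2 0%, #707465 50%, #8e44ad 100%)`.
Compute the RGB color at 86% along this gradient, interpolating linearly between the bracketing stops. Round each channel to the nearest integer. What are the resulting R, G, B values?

(134, 81, 153)

86% lies between the 50% and 100% stops, so the local fraction is t = (86 − 50)/(100 − 50) = 36/50 ≈ 0.72.
#707465 → (112, 116, 101); #8e44ad → (142, 68, 173).
R = 112 + 0.72 × (142 − 112) = 133.6 → 134
G = 116 + 0.72 × (68 − 116) = 81.44 → 81
B = 101 + 0.72 × (173 − 101) = 152.84 → 153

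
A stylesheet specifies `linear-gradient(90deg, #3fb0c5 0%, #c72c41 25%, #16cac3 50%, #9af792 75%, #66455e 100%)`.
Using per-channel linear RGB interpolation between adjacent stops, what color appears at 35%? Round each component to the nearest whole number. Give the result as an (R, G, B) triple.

35% lies between the 25% and 50% stops, so the local fraction is t = (35 − 25)/(50 − 25) = 10/25 ≈ 0.4.
#c72c41 → (199, 44, 65); #16cac3 → (22, 202, 195).
R = 199 + 0.4 × (22 − 199) = 128.2 → 128
G = 44 + 0.4 × (202 − 44) = 107.2 → 107
B = 65 + 0.4 × (195 − 65) = 117 → 117

(128, 107, 117)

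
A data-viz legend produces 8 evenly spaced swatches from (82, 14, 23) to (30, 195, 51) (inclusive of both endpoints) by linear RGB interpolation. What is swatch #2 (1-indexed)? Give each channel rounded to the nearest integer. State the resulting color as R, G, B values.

With 8 swatches and endpoints inclusive, swatch 2 sits at t = (2 − 1)/(8 − 1) = 1/7 ≈ 0.1429.
R = 82 + 0.1429 × (30 − 82) = 74.569 → 75
G = 14 + 0.1429 × (195 − 14) = 39.865 → 40
B = 23 + 0.1429 × (51 − 23) = 27.001 → 27

(75, 40, 27)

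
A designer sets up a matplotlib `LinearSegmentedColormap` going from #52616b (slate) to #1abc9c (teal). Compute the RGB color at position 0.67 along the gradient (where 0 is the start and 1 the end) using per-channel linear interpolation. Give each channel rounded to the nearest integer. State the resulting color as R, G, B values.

(44, 158, 140)

#52616b → (82, 97, 107); #1abc9c → (26, 188, 156).
R = 82 + 0.67 × (26 − 82) = 82 + 0.67 × -56 = 44.48 → 44
G = 97 + 0.67 × (188 − 97) = 97 + 0.67 × 91 = 157.97 → 158
B = 107 + 0.67 × (156 − 107) = 107 + 0.67 × 49 = 139.83 → 140
So the blended color is (44, 158, 140), about #2c9e8c.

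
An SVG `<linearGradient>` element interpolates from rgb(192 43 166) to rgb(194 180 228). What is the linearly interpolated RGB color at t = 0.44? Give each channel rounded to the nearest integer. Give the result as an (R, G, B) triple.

(193, 103, 193)

R = 192 + 0.44 × (194 − 192) = 192 + 0.44 × 2 = 192.88 → 193
G = 43 + 0.44 × (180 − 43) = 43 + 0.44 × 137 = 103.28 → 103
B = 166 + 0.44 × (228 − 166) = 166 + 0.44 × 62 = 193.28 → 193
So the blended color is (193, 103, 193), about #c167c1.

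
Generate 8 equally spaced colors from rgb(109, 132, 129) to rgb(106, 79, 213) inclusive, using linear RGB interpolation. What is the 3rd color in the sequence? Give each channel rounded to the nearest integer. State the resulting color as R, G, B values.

With 8 swatches and endpoints inclusive, swatch 3 sits at t = (3 − 1)/(8 − 1) = 2/7 ≈ 0.2857.
R = 109 + 0.2857 × (106 − 109) = 108.143 → 108
G = 132 + 0.2857 × (79 − 132) = 116.858 → 117
B = 129 + 0.2857 × (213 − 129) = 152.999 → 153

(108, 117, 153)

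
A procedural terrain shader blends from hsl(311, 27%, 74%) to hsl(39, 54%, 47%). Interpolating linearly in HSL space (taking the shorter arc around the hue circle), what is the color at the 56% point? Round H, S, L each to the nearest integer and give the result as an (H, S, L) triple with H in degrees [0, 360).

(0, 42, 59)

Hue: 39 − 311 = -272°, but |-272| > 180 so the shorter arc goes the other way: Δh = -272 + 360 = 88°.
H = 311 + 0.56 × (88) = 360.28 → 360 → 360 mod 360 = 0°
S = 27 + 0.56 × (54 − 27) = 42.12 → 42%
L = 74 + 0.56 × (47 − 74) = 58.88 → 59%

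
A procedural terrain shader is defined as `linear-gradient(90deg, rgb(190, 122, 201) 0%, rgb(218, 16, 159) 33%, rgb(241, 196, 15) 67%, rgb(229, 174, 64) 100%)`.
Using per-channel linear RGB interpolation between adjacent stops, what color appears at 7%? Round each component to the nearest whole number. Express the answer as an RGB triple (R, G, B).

(196, 100, 192)

7% lies between the 0% and 33% stops, so the local fraction is t = (7 − 0)/(33 − 0) = 7/33 ≈ 0.2121.
R = 190 + 0.2121 × (218 − 190) = 195.939 → 196
G = 122 + 0.2121 × (16 − 122) = 99.517 → 100
B = 201 + 0.2121 × (159 − 201) = 192.092 → 192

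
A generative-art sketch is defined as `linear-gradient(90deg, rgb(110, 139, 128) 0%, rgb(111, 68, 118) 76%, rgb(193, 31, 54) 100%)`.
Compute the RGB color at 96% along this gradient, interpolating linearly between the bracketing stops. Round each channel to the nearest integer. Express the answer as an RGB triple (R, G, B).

(179, 37, 65)

96% lies between the 76% and 100% stops, so the local fraction is t = (96 − 76)/(100 − 76) = 20/24 ≈ 0.8333.
R = 111 + 0.8333 × (193 − 111) = 179.331 → 179
G = 68 + 0.8333 × (31 − 68) = 37.168 → 37
B = 118 + 0.8333 × (54 − 118) = 64.669 → 65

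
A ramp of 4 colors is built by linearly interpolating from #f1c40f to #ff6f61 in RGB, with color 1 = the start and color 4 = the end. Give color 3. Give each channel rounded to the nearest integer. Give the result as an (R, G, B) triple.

(250, 139, 70)

With 4 swatches and endpoints inclusive, swatch 3 sits at t = (3 − 1)/(4 − 1) = 2/3 ≈ 0.6667.
#f1c40f → (241, 196, 15); #ff6f61 → (255, 111, 97).
R = 241 + 0.6667 × (255 − 241) = 250.334 → 250
G = 196 + 0.6667 × (111 − 196) = 139.331 → 139
B = 15 + 0.6667 × (97 − 15) = 69.669 → 70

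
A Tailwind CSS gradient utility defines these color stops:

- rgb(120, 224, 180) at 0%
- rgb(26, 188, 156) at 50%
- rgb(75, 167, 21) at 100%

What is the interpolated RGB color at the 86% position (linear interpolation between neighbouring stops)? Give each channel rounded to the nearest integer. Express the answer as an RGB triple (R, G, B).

(61, 173, 59)

86% lies between the 50% and 100% stops, so the local fraction is t = (86 − 50)/(100 − 50) = 36/50 ≈ 0.72.
R = 26 + 0.72 × (75 − 26) = 61.28 → 61
G = 188 + 0.72 × (167 − 188) = 172.88 → 173
B = 156 + 0.72 × (21 − 156) = 58.8 → 59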